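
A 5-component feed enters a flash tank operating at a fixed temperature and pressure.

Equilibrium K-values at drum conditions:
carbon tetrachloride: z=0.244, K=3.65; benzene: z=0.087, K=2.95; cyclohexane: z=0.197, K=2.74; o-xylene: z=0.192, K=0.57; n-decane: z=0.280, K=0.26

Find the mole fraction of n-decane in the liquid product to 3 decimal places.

Rachford–Rice: g(V/F) = Σ zᵢ(Kᵢ−1)/(1+V/F(Kᵢ−1)) = 0.
g(0) = ΣzᵢKᵢ − 1 = 0.869 and g(1) = 1 − Σzᵢ/Kᵢ = -0.582, so a root lies in (0, 1).
Newton iteration, V/F⁰ = 0.5:
  V/F = 0.500: g = 0.1133, g' = -1.016 → V/F = 0.611
Converged at V/F = 0.611.
Compositions from xᵢ = zᵢ/(1+V/F(Kᵢ−1)), yᵢ = Kᵢxᵢ:
  carbon tetrachloride: x = 0.093, y = 0.340
  benzene: x = 0.040, y = 0.117
  cyclohexane: x = 0.095, y = 0.262
  o-xylene: x = 0.260, y = 0.148
  n-decane: x = 0.511, y = 0.133

x_n-decane = 0.511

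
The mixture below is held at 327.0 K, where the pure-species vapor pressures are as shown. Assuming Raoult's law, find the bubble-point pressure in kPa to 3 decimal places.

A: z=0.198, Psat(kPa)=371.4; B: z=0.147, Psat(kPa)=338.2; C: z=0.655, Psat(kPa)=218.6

At the bubble point ψ → 0, so ΣzᵢKᵢ = 1 with Kᵢ = Pᵢˢᵃᵗ/P ⇒ P = ΣzᵢPᵢˢᵃᵗ.
P = 0.198·371.4 + 0.147·338.2 + 0.655·218.6 = 266.436 kPa

Pbub = 266.436 kPa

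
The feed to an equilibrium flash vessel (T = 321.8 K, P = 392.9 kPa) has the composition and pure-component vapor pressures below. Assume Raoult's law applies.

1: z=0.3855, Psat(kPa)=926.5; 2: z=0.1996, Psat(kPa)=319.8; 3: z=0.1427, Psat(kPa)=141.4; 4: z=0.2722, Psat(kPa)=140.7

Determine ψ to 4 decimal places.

Raoult's law: Kᵢ = Pᵢˢᵃᵗ/P = Pᵢˢᵃᵗ/392.9.
  K_1 = 926.5/392.9 = 2.358106, K_2 = 319.8/392.9 = 0.813948, K_3 = 141.4/392.9 = 0.359888, K_4 = 140.7/392.9 = 0.358106
Rachford–Rice: g(ψ) = Σ zᵢ(Kᵢ−1)/(1+ψ(Kᵢ−1)) = 0.
g(0) = ΣzᵢKᵢ − 1 = 0.2203 and g(1) = 1 − Σzᵢ/Kᵢ = -0.5653, so a root lies in (0, 1).
Iterate (Newton) starting at ψ = 0.49:
  ψ = 0.4900: g = -0.11449, g' = -0.6275 → ψ = 0.3076
  ψ = 0.3076: g = -0.00153, g' = -0.6263 → ψ = 0.3051
Converged at ψ = 0.3051.

ψ = 0.3051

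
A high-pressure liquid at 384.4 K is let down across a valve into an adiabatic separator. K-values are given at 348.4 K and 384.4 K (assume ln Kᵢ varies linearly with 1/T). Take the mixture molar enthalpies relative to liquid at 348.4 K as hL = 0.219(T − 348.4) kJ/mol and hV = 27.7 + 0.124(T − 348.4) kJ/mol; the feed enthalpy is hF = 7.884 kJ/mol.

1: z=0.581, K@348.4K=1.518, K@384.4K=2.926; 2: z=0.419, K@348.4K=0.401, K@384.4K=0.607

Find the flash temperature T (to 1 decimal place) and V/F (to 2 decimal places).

T = 350.5 K, V/F = 0.27

Adiabatic flash: solve Rachford–Rice at each trial T, then check hF = ψ·hV(T) + (1−ψ)·hL(T).
  T = 348.4 K: K = (1.518, 0.401), RR gives ψ = 0.161, H_out = 4.462 kJ/mol
  T = 384.4 K: K = (2.926, 0.607), RR gives ψ = 1.000, H_out = 32.164 kJ/mol
  T = 366.4 K: K = (2.142, 0.498), RR gives ψ = 0.791, H_out = 24.509 kJ/mol
  T = 357.4 K: K = (1.811, 0.448), RR gives ψ = 0.536, H_out = 16.371 kJ/mol
  T = 352.9 K: K = (1.660, 0.424), RR gives ψ = 0.374, H_out = 11.191 kJ/mol
  T = 350.6 K: K = (1.586, 0.412), RR gives ψ = 0.274, H_out = 8.011 kJ/mol
Linear interpolation between T = 348.4 (H_out = 4.462) and T = 350.6 (H_out = 8.011) on hF = 7.884 gives T ≈ 350.5 K, at which ψ = 0.27.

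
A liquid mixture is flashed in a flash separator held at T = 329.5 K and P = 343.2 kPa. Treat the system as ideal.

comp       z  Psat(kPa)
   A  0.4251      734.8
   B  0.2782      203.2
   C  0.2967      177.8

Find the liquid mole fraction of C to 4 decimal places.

Raoult's law: Kᵢ = Pᵢˢᵃᵗ/P = Pᵢˢᵃᵗ/343.2.
  K_A = 734.8/343.2 = 2.141026, K_B = 203.2/343.2 = 0.592075, K_C = 177.8/343.2 = 0.518065
Let β = V/F and solve Σ zᵢ(Kᵢ−1)/(1+β(Kᵢ−1)) = 0.
Feasibility: ΣzᵢKᵢ = 1.2286, Σzᵢ/Kᵢ = 1.2411 — both > 1, two phases present.
Iterate (Newton) starting at β = 0.45:
  β = 0.4500: g = -0.00110, g' = -0.4234 → β = 0.4474
Converged at β = 0.4474.
Compositions from xᵢ = zᵢ/(1+β(Kᵢ−1)), yᵢ = Kᵢxᵢ:
  A: x = 0.2814, y = 0.6025
  B: x = 0.3403, y = 0.2015
  C: x = 0.3783, y = 0.1960

x_C = 0.3783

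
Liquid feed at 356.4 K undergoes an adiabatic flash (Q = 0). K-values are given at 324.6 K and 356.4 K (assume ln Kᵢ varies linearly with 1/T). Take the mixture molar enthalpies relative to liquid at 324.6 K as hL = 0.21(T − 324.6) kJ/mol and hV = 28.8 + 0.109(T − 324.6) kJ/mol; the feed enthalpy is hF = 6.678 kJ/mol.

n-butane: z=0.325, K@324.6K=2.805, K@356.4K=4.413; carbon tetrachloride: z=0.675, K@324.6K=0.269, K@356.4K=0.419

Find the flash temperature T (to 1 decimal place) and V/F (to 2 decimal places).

Adiabatic flash: solve Rachford–Rice at each trial T, then check hF = ψ·hV(T) + (1−ψ)·hL(T).
  T = 324.6 K: K = (2.805, 0.269), RR gives ψ = 0.071, H_out = 2.034 kJ/mol
  T = 356.4 K: K = (4.413, 0.419), RR gives ψ = 0.362, H_out = 15.931 kJ/mol
  T = 340.5 K: K = (3.556, 0.339), RR gives ψ = 0.228, H_out = 9.532 kJ/mol
  T = 332.6 K: K = (3.169, 0.303), RR gives ψ = 0.155, H_out = 6.025 kJ/mol
  T = 336.6 K: K = (3.362, 0.321), RR gives ψ = 0.193, H_out = 7.842 kJ/mol
  T = 334.6 K: K = (3.265, 0.312), RR gives ψ = 0.174, H_out = 6.946 kJ/mol
Linear interpolation between T = 332.6 (H_out = 6.025) and T = 334.6 (H_out = 6.946) on hF = 6.678 gives T ≈ 334.0 K, at which ψ = 0.17.

T = 334.0 K, V/F = 0.17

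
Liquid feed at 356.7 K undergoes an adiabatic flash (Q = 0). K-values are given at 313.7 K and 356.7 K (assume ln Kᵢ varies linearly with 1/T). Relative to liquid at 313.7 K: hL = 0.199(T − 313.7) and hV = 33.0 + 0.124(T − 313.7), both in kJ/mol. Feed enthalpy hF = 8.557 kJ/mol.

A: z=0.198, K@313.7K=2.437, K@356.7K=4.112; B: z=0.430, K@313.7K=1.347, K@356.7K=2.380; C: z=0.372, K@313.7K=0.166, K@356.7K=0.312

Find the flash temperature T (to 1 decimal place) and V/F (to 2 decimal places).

Adiabatic flash: solve Rachford–Rice at each trial T, then check hF = ψ·hV(T) + (1−ψ)·hL(T).
  T = 313.7 K: K = (2.437, 1.347, 0.166), RR gives ψ = 0.182, H_out = 6.012 kJ/mol
  T = 356.7 K: K = (4.112, 2.380, 0.312), RR gives ψ = 0.702, H_out = 29.456 kJ/mol
  T = 335.2 K: K = (3.219, 1.823, 0.232), RR gives ψ = 0.495, H_out = 19.824 kJ/mol
  T = 324.4 K: K = (2.812, 1.574, 0.197), RR gives ψ = 0.362, H_out = 13.789 kJ/mol
  T = 319.0 K: K = (2.619, 1.457, 0.181), RR gives ψ = 0.279, H_out = 10.162 kJ/mol
  T = 316.4 K: K = (2.529, 1.402, 0.174), RR gives ψ = 0.234, H_out = 8.210 kJ/mol
  T = 317.7 K: K = (2.574, 1.430, 0.177), RR gives ψ = 0.257, H_out = 9.205 kJ/mol
  T = 317.0 K: K = (2.550, 1.415, 0.175), RR gives ψ = 0.245, H_out = 8.674 kJ/mol
Linear interpolation between T = 316.4 (H_out = 8.210) and T = 317.0 (H_out = 8.674) on hF = 8.557 gives T ≈ 316.8 K, at which ψ = 0.24.

T = 316.8 K, V/F = 0.24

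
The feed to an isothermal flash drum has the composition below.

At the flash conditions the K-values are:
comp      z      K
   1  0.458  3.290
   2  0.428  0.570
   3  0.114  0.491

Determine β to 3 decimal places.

β = 0.786

Rachford–Rice: g(β) = Σ zᵢ(Kᵢ−1)/(1+β(Kᵢ−1)) = 0.
Check two-phase: ΣzᵢKᵢ = 1.807 > 1 and Σzᵢ/Kᵢ = 1.122 > 1, so g(0) = 0.807 > 0 and g(1) = -0.122 < 0.
Newton–Raphson from β = 0.5:
  β = 0.500: g = 0.1767, g' = -0.704 → β = 0.751
  β = 0.751: g = 0.0198, g' = -0.575 → β = 0.786
Converged at β = 0.786.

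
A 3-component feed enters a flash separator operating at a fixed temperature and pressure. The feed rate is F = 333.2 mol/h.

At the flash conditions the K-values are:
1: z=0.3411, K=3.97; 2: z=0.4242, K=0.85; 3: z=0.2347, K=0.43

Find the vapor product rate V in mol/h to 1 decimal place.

V = 255.2 mol/h

Iterate (Newton) starting at V/F = 0.5:
  V/F = 0.5000: g = 0.15178, g' = -0.6476 → V/F = 0.7344
  V/F = 0.7344: g = 0.01685, g' = -0.5350 → V/F = 0.7659
  V/F = 0.7659: g = 0.00004, g' = -0.5330 → V/F = 0.7660
Converged at V/F = 0.7660.
Then V = V/F·F = 0.7660·333.2 = 255.2 mol/h and L = F − V = 78.0 mol/h.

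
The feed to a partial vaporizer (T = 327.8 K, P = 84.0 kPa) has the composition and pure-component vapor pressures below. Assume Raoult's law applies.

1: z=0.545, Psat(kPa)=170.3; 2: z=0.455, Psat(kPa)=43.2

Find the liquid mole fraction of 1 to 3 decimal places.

x_1 = 0.321

Raoult's law: Kᵢ = Pᵢˢᵃᵗ/P = Pᵢˢᵃᵗ/84.0.
  K_1 = 170.3/84.0 = 2.02738, K_2 = 43.2/84.0 = 0.51429
Rachford–Rice: g(V/F) = Σ zᵢ(Kᵢ−1)/(1+V/F(Kᵢ−1)) = 0.
Check two-phase: ΣzᵢKᵢ = 1.339 > 1 and Σzᵢ/Kᵢ = 1.154 > 1, so g(0) = 0.339 > 0 and g(1) = -0.154 < 0.
Iterate (Newton) starting at V/F = 0.5:
  V/F = 0.500: g = 0.0780, g' = -0.438 → V/F = 0.678
  V/F = 0.678: g = 0.0005, g' = -0.438 → V/F = 0.679
Converged at V/F = 0.679.
Compositions from xᵢ = zᵢ/(1+V/F(Kᵢ−1)), yᵢ = Kᵢxᵢ:
  1: x = 0.321, y = 0.651
  2: x = 0.679, y = 0.349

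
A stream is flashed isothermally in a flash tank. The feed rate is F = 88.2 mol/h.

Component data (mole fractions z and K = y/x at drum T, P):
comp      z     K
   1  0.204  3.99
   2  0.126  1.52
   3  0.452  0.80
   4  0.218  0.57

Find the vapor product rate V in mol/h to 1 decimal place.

Rachford–Rice: g(V/F) = Σ zᵢ(Kᵢ−1)/(1+V/F(Kᵢ−1)) = 0.
Feasibility: ΣzᵢKᵢ = 1.491, Σzᵢ/Kᵢ = 1.081 — both > 1, two phases present.
Iterate (Newton) starting at V/F = 0.42:
  V/F = 0.420: g = 0.1111, g' = -0.463 → V/F = 0.660
  V/F = 0.660: g = 0.0189, g' = -0.328 → V/F = 0.718
  V/F = 0.718: g = 0.0005, g' = -0.311 → V/F = 0.719
Converged at V/F = 0.719.
Then V = V/F·F = 0.7192·88.2 = 63.4 mol/h and L = F − V = 24.8 mol/h.

V = 63.4 mol/h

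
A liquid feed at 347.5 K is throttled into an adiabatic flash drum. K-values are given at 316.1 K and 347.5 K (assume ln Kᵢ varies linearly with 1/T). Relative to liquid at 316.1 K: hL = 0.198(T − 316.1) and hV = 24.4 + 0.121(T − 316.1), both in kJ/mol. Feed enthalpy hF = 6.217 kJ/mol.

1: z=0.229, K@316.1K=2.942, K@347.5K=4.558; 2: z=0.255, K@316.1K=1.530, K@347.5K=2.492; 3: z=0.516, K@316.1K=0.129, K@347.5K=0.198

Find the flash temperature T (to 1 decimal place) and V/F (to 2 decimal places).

Adiabatic flash: solve Rachford–Rice at each trial T, then check hF = ψ·hV(T) + (1−ψ)·hL(T).
  T = 316.1 K: K = (2.942, 1.530, 0.129), RR gives ψ = 0.107, H_out = 2.621 kJ/mol
  T = 347.5 K: K = (4.558, 2.492, 0.198), RR gives ψ = 0.376, H_out = 14.479 kJ/mol
  T = 331.8 K: K = (3.700, 1.975, 0.161), RR gives ψ = 0.266, H_out = 9.285 kJ/mol
  T = 324.0 K: K = (3.311, 1.745, 0.145), RR gives ψ = 0.196, H_out = 6.226 kJ/mol
  T = 320.1 K: K = (3.126, 1.637, 0.137), RR gives ψ = 0.155, H_out = 4.522 kJ/mol
  T = 322.1 K: K = (3.220, 1.692, 0.141), RR gives ψ = 0.176, H_out = 5.412 kJ/mol
Linear interpolation between T = 322.1 (H_out = 5.412) and T = 324.0 (H_out = 6.226) on hF = 6.217 gives T ≈ 324.0 K, at which ψ = 0.20.

T = 324.0 K, V/F = 0.20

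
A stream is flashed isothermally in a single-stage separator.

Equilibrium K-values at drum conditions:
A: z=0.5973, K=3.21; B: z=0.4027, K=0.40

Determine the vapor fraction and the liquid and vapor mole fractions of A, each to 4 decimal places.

ψ = 0.8133, x_A = 0.2135, y_A = 0.6854

Material balance + equilibrium reduce to Σ zᵢ(Kᵢ−1)/(1+ψ(Kᵢ−1)) = 0.
Check two-phase: ΣzᵢKᵢ = 2.0784 > 1 and Σzᵢ/Kᵢ = 1.1928 > 1, so g(0) = 1.0784 > 0 and g(1) = -0.1928 < 0.
Binary case is linear: z₁(K₁−1)(1+ψ(K₂−1)) + z₂(K₂−1)(1+ψ(K₁−1)) = 0
⇒ ψ = [z₁(K₁−1)+z₂(K₂−1)] / [−(K₁−1)(K₂−1)] = 1.07841/1.32600 = 0.8133
Compositions from xᵢ = zᵢ/(1+ψ(Kᵢ−1)), yᵢ = Kᵢxᵢ:
  A: x = 0.2135, y = 0.6854
  B: x = 0.7865, y = 0.3146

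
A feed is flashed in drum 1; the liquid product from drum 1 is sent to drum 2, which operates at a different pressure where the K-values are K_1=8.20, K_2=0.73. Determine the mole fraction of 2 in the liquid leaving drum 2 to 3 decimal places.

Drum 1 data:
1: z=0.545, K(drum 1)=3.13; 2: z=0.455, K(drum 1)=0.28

x_2 (drum 2) = 0.964

Drum 1:
Material balance + equilibrium reduce to Σ zᵢ(Kᵢ−1)/(1+ψ₁(Kᵢ−1)) = 0.
Feasibility: ΣzᵢKᵢ = 1.833, Σzᵢ/Kᵢ = 1.799 — both > 1, two phases present.
Newton iteration, ψ₁⁰ = 0.68:
  ψ₁ = 0.680: g = -0.1677, g' = -1.318 → ψ₁ = 0.553
  ψ₁ = 0.553: g = -0.0110, g' = -1.172 → ψ₁ = 0.543
Converged at ψ₁ = 0.543.
Drum-1 compositions:
  1: x = 0.253, y = 0.791
  2: x = 0.747, y = 0.209
Drum-2 feed = drum-1 liquid: z₂ = (0.2526, 0.7474).
Drum 2:
Rachford–Rice: g(ψ₂) = Σ zᵢ(Kᵢ−1)/(1+ψ₂(Kᵢ−1)) = 0.
Check two-phase: ΣzᵢKᵢ = 2.617 > 1 and Σzᵢ/Kᵢ = 1.055 > 1, so g(0) = 1.617 > 0 and g(1) = -0.055 < 0.
Newton–Raphson from ψ₂ = 0.5:
  ψ₂ = 0.500: g = 0.1621, g' = -0.692 → ψ₂ = 0.734
  ψ₂ = 0.734: g = 0.0376, g' = -0.416 → ψ₂ = 0.825
  ψ₂ = 0.825: g = 0.0026, g' = -0.362 → ψ₂ = 0.832
Converged at ψ₂ = 0.832.
  1: x = 0.036, y = 0.296
  2: x = 0.964, y = 0.704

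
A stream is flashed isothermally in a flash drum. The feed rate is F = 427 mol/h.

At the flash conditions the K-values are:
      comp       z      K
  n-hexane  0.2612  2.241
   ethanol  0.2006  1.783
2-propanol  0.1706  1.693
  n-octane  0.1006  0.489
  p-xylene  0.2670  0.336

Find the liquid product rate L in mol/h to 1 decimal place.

L = 165.7 mol/h

Material balance + equilibrium reduce to Σ zᵢ(Kᵢ−1)/(1+V/F(Kᵢ−1)) = 0.
Check two-phase: ΣzᵢKᵢ = 1.3708 > 1 and Σzᵢ/Kᵢ = 1.3302 > 1, so g(0) = 0.3708 > 0 and g(1) = -0.3302 < 0.
Newton–Raphson from V/F = 0.5:
  V/F = 0.5000: g = 0.06626, g' = -0.5731 → V/F = 0.6156
  V/F = 0.6156: g = -0.00225, g' = -0.6182 → V/F = 0.6120
Converged at V/F = 0.6120.
Then V = V/F·F = 0.6120·427 = 261.3 mol/h and L = F − V = 165.7 mol/h.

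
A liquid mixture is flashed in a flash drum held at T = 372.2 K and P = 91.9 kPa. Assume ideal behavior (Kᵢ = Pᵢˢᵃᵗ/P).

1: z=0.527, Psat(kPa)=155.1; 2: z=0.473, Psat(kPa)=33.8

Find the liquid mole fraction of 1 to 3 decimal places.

x_1 = 0.479

Raoult's law: Kᵢ = Pᵢˢᵃᵗ/P = Pᵢˢᵃᵗ/91.9.
  K_1 = 155.1/91.9 = 1.68770, K_2 = 33.8/91.9 = 0.36779
Let ψ = V/F and solve Σ zᵢ(Kᵢ−1)/(1+ψ(Kᵢ−1)) = 0.
Feasibility: ΣzᵢKᵢ = 1.063, Σzᵢ/Kᵢ = 1.598 — both > 1, two phases present.
Newton–Raphson from ψ = 0.39:
  ψ = 0.390: g = -0.1111, g' = -0.488 → ψ = 0.162
  ψ = 0.162: g = -0.0072, g' = -0.436 → ψ = 0.146
Converged at ψ = 0.146.
Compositions from xᵢ = zᵢ/(1+ψ(Kᵢ−1)), yᵢ = Kᵢxᵢ:
  1: x = 0.479, y = 0.808
  2: x = 0.521, y = 0.192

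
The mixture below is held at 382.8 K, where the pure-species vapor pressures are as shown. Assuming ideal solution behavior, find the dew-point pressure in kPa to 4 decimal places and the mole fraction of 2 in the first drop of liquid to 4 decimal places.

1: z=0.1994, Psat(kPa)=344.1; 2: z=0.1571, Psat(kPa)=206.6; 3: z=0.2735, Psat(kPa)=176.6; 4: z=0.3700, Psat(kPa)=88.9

At the dew point ψ → 1, so Σzᵢ/Kᵢ = 1 with Kᵢ = Pᵢˢᵃᵗ/P ⇒ 1/P = Σzᵢ/Pᵢˢᵃᵗ.
1/P = 0.1994/344.1 + 0.1571/206.6 + 0.2735/176.6 + 0.3700/88.9 = 0.0070506 ⇒ P = 141.8326 kPa
xᵢ = zᵢP/Pᵢˢᵃᵗ ⇒ x_2 = 0.1571·141.8326/206.6 = 0.1079

Pdew = 141.8326 kPa, x_2 = 0.1079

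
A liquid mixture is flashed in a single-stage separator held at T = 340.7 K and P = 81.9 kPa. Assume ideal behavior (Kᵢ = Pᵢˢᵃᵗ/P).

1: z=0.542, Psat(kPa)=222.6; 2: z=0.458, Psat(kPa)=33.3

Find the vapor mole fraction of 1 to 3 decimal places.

y_1 = 0.698

Raoult's law: Kᵢ = Pᵢˢᵃᵗ/P = Pᵢˢᵃᵗ/81.9.
  K_1 = 222.6/81.9 = 2.71795, K_2 = 33.3/81.9 = 0.40659
Binary case is linear: z₁(K₁−1)(1+V/F(K₂−1)) + z₂(K₂−1)(1+V/F(K₁−1)) = 0
⇒ V/F = [z₁(K₁−1)+z₂(K₂−1)] / [−(K₁−1)(K₂−1)] = 0.6593/1.0194 = 0.647
Compositions from xᵢ = zᵢ/(1+V/F(Kᵢ−1)), yᵢ = Kᵢxᵢ:
  1: x = 0.257, y = 0.698
  2: x = 0.743, y = 0.302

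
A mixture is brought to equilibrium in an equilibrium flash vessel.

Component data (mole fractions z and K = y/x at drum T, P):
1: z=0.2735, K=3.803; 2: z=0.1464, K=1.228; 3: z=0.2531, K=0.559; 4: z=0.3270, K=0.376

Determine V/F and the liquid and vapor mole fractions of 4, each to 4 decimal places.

Newton iteration, V/F⁰ = 0.37:
  V/F = 0.3700: g = 0.00843, g' = -0.8098 → V/F = 0.3804
  V/F = 0.3804: g = 0.00005, g' = -0.7997 → V/F = 0.3805
Converged at V/F = 0.3805.
Compositions from xᵢ = zᵢ/(1+V/F(Kᵢ−1)), yᵢ = Kᵢxᵢ:
  1: x = 0.1324, y = 0.5033
  2: x = 0.1347, y = 0.1654
  3: x = 0.3041, y = 0.1700
  4: x = 0.4288, y = 0.1612

V/F = 0.3805, x_4 = 0.4288, y_4 = 0.1612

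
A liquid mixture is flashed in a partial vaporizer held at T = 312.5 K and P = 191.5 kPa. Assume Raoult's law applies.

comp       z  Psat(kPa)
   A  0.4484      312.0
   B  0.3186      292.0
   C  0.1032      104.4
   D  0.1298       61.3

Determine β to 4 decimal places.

β = 0.8763

Raoult's law: Kᵢ = Pᵢˢᵃᵗ/P = Pᵢˢᵃᵗ/191.5.
  K_A = 312.0/191.5 = 1.629243, K_B = 292.0/191.5 = 1.524804, K_C = 104.4/191.5 = 0.545170, K_D = 61.3/191.5 = 0.320104
Material balance + equilibrium reduce to Σ zᵢ(Kᵢ−1)/(1+β(Kᵢ−1)) = 0.
Feasibility: ΣzᵢKᵢ = 1.3142, Σzᵢ/Kᵢ = 1.0790 — both > 1, two phases present.
Newton iteration, β⁰ = 0.32:
  β = 0.3200: g = 0.21030, g' = -0.3146 → β = 0.9885
  β = 0.9885: g = -0.07034, g' = -0.7339 → β = 0.8926
  β = 0.8926: g = -0.00898, g' = -0.5623 → β = 0.8767
  β = 0.8767: g = -0.00017, g' = -0.5416 → β = 0.8763
Converged at β = 0.8763.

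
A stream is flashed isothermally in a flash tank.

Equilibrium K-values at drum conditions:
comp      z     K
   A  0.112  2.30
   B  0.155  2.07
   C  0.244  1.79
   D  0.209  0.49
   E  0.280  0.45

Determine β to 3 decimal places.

β = 0.456

Iterate (Newton) starting at β = 0.6:
  β = 0.600: g = -0.0699, g' = -0.497 → β = 0.459
  β = 0.459: g = -0.0015, g' = -0.480 → β = 0.456
Converged at β = 0.456.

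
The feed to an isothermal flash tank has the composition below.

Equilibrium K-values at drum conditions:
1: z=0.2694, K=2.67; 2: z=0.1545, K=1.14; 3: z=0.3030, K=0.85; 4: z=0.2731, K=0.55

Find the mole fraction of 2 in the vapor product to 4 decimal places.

Let ψ = V/F and solve Σ zᵢ(Kᵢ−1)/(1+ψ(Kᵢ−1)) = 0.
Check two-phase: ΣzᵢKᵢ = 1.3032 > 1 and Σzᵢ/Kᵢ = 1.0894 > 1, so g(0) = 0.3032 > 0 and g(1) = -0.0894 < 0.
Newton–Raphson from ψ = 0.67:
  ψ = 0.6700: g = 0.00563, g' = -0.2916 → ψ = 0.6893
  ψ = 0.6893: g = 0.00002, g' = -0.2896 → ψ = 0.6894
Converged at ψ = 0.6894.
Compositions from xᵢ = zᵢ/(1+ψ(Kᵢ−1)), yᵢ = Kᵢxᵢ:
  1: x = 0.1252, y = 0.3344
  2: x = 0.1409, y = 0.1606
  3: x = 0.3379, y = 0.2873
  4: x = 0.3959, y = 0.2178

y_2 = 0.1606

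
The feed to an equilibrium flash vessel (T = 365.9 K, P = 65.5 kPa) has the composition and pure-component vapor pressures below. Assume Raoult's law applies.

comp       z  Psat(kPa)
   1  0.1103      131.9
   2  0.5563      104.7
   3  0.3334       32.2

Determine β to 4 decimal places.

Raoult's law: Kᵢ = Pᵢˢᵃᵗ/P = Pᵢˢᵃᵗ/65.5.
  K_1 = 131.9/65.5 = 2.013740, K_2 = 104.7/65.5 = 1.598473, K_3 = 32.2/65.5 = 0.491603
Rachford–Rice: g(β) = Σ zᵢ(Kᵢ−1)/(1+β(Kᵢ−1)) = 0.
Check two-phase: ΣzᵢKᵢ = 1.2752 > 1 and Σzᵢ/Kᵢ = 1.0810 > 1, so g(0) = 0.2752 > 0 and g(1) = -0.0810 < 0.
Newton iteration, β⁰ = 0.5:
  β = 0.5000: g = 0.10318, g' = -0.3229 → β = 0.8196
  β = 0.8196: g = -0.00613, g' = -0.3767 → β = 0.8033
  β = 0.8033: g = -0.00004, g' = -0.3715 → β = 0.8032
Converged at β = 0.8032.

β = 0.8032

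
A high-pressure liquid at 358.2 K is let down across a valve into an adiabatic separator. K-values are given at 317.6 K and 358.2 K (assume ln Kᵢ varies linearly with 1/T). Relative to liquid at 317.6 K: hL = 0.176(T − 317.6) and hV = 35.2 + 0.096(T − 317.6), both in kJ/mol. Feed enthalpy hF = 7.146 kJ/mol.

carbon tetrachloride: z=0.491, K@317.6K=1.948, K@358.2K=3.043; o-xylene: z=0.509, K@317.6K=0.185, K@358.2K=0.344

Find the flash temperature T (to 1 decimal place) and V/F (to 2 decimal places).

Adiabatic flash: solve Rachford–Rice at each trial T, then check hF = ψ·hV(T) + (1−ψ)·hL(T).
  T = 317.6 K: K = (1.948, 0.185), RR gives ψ = 0.066, H_out = 2.307 kJ/mol
  T = 358.2 K: K = (3.043, 0.344), RR gives ψ = 0.499, H_out = 23.100 kJ/mol
  T = 337.9 K: K = (2.468, 0.257), RR gives ψ = 0.314, H_out = 14.116 kJ/mol
  T = 327.8 K: K = (2.202, 0.219), RR gives ψ = 0.205, H_out = 8.858 kJ/mol
  T = 322.7 K: K = (2.073, 0.202), RR gives ψ = 0.141, H_out = 5.793 kJ/mol
  T = 325.2 K: K = (2.136, 0.210), RR gives ψ = 0.174, H_out = 7.340 kJ/mol
  T = 323.9 K: K = (2.103, 0.206), RR gives ψ = 0.157, H_out = 6.547 kJ/mol
Linear interpolation between T = 323.9 (H_out = 6.547) and T = 325.2 (H_out = 7.340) on hF = 7.146 gives T ≈ 324.9 K, at which ψ = 0.17.

T = 324.9 K, V/F = 0.17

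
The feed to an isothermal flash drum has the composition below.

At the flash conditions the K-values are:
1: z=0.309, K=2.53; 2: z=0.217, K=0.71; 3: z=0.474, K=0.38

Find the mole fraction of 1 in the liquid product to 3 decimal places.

x_1 = 0.254

Material balance + equilibrium reduce to Σ zᵢ(Kᵢ−1)/(1+β(Kᵢ−1)) = 0.
Check two-phase: ΣzᵢKᵢ = 1.116 > 1 and Σzᵢ/Kᵢ = 1.675 > 1, so g(0) = 0.116 > 0 and g(1) = -0.675 < 0.
Newton iteration, β⁰ = 0.36:
  β = 0.360: g = -0.1437, g' = -0.625 → β = 0.130
  β = 0.130: g = 0.0091, g' = -0.738 → β = 0.143
Converged at β = 0.143.
Compositions from xᵢ = zᵢ/(1+β(Kᵢ−1)), yᵢ = Kᵢxᵢ:
  1: x = 0.254, y = 0.642
  2: x = 0.226, y = 0.161
  3: x = 0.520, y = 0.198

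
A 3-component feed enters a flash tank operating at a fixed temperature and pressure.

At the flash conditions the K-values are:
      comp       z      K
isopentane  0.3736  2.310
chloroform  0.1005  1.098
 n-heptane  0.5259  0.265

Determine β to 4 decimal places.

Rachford–Rice: g(β) = Σ zᵢ(Kᵢ−1)/(1+β(Kᵢ−1)) = 0.
g(0) = ΣzᵢKᵢ − 1 = 0.1127 and g(1) = 1 − Σzᵢ/Kᵢ = -1.2378, so a root lies in (0, 1).
Newton iteration, β⁰ = 0.69:
  β = 0.6900: g = -0.51800, g' = -1.3473 → β = 0.3055
  β = 0.3055: g = -0.13940, g' = -0.8004 → β = 0.1314
  β = 0.1314: g = -0.00057, g' = -0.8157 → β = 0.1307
Converged at β = 0.1307.

β = 0.1307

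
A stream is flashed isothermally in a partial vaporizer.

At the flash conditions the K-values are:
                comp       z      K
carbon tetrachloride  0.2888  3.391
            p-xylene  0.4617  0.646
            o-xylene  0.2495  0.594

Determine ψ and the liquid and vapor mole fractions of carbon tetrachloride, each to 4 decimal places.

ψ = 0.4776, x_carbon tetrachloride = 0.1348, y_carbon tetrachloride = 0.4572

Let ψ = V/F and solve Σ zᵢ(Kᵢ−1)/(1+ψ(Kᵢ−1)) = 0.
Check two-phase: ΣzᵢKᵢ = 1.4258 > 1 and Σzᵢ/Kᵢ = 1.2199 > 1, so g(0) = 0.4258 > 0 and g(1) = -0.2199 < 0.
Newton–Raphson from ψ = 0.63:
  ψ = 0.6300: g = -0.07096, g' = -0.4329 → ψ = 0.4661
  ψ = 0.4661: g = 0.00589, g' = -0.5148 → ψ = 0.4775
  ψ = 0.4775: g = 0.00005, g' = -0.5070 → ψ = 0.4776
Converged at ψ = 0.4776.
Compositions from xᵢ = zᵢ/(1+ψ(Kᵢ−1)), yᵢ = Kᵢxᵢ:
  carbon tetrachloride: x = 0.1348, y = 0.4572
  p-xylene: x = 0.5557, y = 0.3590
  o-xylene: x = 0.3095, y = 0.1839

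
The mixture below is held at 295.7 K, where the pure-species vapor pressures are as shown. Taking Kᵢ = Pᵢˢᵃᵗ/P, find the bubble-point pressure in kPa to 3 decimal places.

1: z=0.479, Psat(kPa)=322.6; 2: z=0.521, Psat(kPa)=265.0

Pbub = 292.590 kPa

At the bubble point ψ → 0, so ΣzᵢKᵢ = 1 with Kᵢ = Pᵢˢᵃᵗ/P ⇒ P = ΣzᵢPᵢˢᵃᵗ.
P = 0.479·322.6 + 0.521·265.0 = 292.590 kPa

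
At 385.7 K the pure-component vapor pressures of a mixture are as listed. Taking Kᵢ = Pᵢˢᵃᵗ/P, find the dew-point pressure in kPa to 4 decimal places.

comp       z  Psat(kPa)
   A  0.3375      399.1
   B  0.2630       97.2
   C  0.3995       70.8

At the dew point ψ → 1, so Σzᵢ/Kᵢ = 1 with Kᵢ = Pᵢˢᵃᵗ/P ⇒ 1/P = Σzᵢ/Pᵢˢᵃᵗ.
1/P = 0.3375/399.1 + 0.2630/97.2 + 0.3995/70.8 = 0.0091941 ⇒ P = 108.7658 kPa

Pdew = 108.7658 kPa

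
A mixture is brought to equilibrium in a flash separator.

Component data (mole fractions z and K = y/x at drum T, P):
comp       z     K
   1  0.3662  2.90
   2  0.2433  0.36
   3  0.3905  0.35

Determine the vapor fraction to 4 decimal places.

Iterate (Newton) starting at ψ = 0.52:
  ψ = 0.5200: g = -0.26681, g' = -0.9348 → ψ = 0.2346
  ψ = 0.2346: g = -0.00144, g' = -1.0002 → ψ = 0.2331
Converged at ψ = 0.2331.

ψ = 0.2331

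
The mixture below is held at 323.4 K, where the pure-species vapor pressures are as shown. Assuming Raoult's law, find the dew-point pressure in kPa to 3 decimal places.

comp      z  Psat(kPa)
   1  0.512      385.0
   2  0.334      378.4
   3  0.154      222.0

At the dew point ψ → 1, so Σzᵢ/Kᵢ = 1 with Kᵢ = Pᵢˢᵃᵗ/P ⇒ 1/P = Σzᵢ/Pᵢˢᵃᵗ.
1/P = 0.512/385.0 + 0.334/378.4 + 0.154/222.0 = 0.002906 ⇒ P = 344.089 kPa

Pdew = 344.089 kPa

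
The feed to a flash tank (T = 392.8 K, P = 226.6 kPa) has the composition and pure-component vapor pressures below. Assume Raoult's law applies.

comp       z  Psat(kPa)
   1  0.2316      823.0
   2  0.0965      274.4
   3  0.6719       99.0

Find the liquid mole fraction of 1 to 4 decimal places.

x_1 = 0.1538

Raoult's law: Kᵢ = Pᵢˢᵃᵗ/P = Pᵢˢᵃᵗ/226.6.
  K_1 = 823.0/226.6 = 3.631951, K_2 = 274.4/226.6 = 1.210944, K_3 = 99.0/226.6 = 0.436893
Rachford–Rice: g(ψ) = Σ zᵢ(Kᵢ−1)/(1+ψ(Kᵢ−1)) = 0.
Check two-phase: ΣzᵢKᵢ = 1.2516 > 1 and Σzᵢ/Kᵢ = 1.6814 > 1, so g(0) = 0.2516 > 0 and g(1) = -0.6814 < 0.
Newton iteration, ψ⁰ = 0.5:
  ψ = 0.5000: g = -0.24501, g' = -0.7154 → ψ = 0.1575
  ψ = 0.1575: g = 0.03545, g' = -1.0623 → ψ = 0.1909
  ψ = 0.1909: g = 0.00138, g' = -0.9822 → ψ = 0.1923
Converged at ψ = 0.1923.
Compositions from xᵢ = zᵢ/(1+ψ(Kᵢ−1)), yᵢ = Kᵢxᵢ:
  1: x = 0.1538, y = 0.5585
  2: x = 0.0927, y = 0.1123
  3: x = 0.7535, y = 0.3292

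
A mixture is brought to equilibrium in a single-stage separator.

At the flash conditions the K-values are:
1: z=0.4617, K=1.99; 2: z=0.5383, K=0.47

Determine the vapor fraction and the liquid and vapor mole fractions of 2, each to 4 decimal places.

ψ = 0.3274, x_2 = 0.6513, y_2 = 0.3061

Let ψ = V/F and solve Σ zᵢ(Kᵢ−1)/(1+ψ(Kᵢ−1)) = 0.
Check two-phase: ΣzᵢKᵢ = 1.1718 > 1 and Σzᵢ/Kᵢ = 1.3773 > 1, so g(0) = 0.1718 > 0 and g(1) = -0.3773 < 0.
Binary case is linear: z₁(K₁−1)(1+ψ(K₂−1)) + z₂(K₂−1)(1+ψ(K₁−1)) = 0
⇒ ψ = [z₁(K₁−1)+z₂(K₂−1)] / [−(K₁−1)(K₂−1)] = 0.17178/0.52470 = 0.3274
Compositions from xᵢ = zᵢ/(1+ψ(Kᵢ−1)), yᵢ = Kᵢxᵢ:
  1: x = 0.3487, y = 0.6939
  2: x = 0.6513, y = 0.3061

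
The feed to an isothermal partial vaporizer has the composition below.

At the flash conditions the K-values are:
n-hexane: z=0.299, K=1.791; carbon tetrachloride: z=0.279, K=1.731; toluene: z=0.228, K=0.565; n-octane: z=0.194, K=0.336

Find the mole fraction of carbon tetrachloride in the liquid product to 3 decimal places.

x_carbon tetrachloride = 0.205

Rachford–Rice: g(ψ) = Σ zᵢ(Kᵢ−1)/(1+ψ(Kᵢ−1)) = 0.
Check two-phase: ΣzᵢKᵢ = 1.212 > 1 and Σzᵢ/Kᵢ = 1.309 > 1, so g(0) = 0.212 > 0 and g(1) = -0.309 < 0.
Newton iteration, ψ⁰ = 0.5:
  ψ = 0.500: g = -0.0007, g' = -0.438 → ψ = 0.498
Converged at ψ = 0.498.
Compositions from xᵢ = zᵢ/(1+ψ(Kᵢ−1)), yᵢ = Kᵢxᵢ:
  n-hexane: x = 0.214, y = 0.384
  carbon tetrachloride: x = 0.205, y = 0.354
  toluene: x = 0.291, y = 0.164
  n-octane: x = 0.290, y = 0.097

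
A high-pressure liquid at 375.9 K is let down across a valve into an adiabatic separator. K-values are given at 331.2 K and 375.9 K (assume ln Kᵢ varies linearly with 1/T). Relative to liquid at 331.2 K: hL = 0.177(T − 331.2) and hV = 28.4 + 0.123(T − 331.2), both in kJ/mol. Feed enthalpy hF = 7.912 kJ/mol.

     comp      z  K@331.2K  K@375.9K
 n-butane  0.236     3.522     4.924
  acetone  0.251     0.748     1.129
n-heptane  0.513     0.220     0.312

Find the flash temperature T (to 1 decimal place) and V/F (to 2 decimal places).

Adiabatic flash: solve Rachford–Rice at each trial T, then check hF = ψ·hV(T) + (1−ψ)·hL(T).
  T = 331.2 K: K = (3.522, 0.748, 0.220), RR gives ψ = 0.083, H_out = 2.352 kJ/mol
  T = 375.9 K: K = (4.924, 1.129, 0.312), RR gives ψ = 0.310, H_out = 15.975 kJ/mol
  T = 353.5 K: K = (4.207, 0.931, 0.265), RR gives ψ = 0.201, H_out = 9.413 kJ/mol
  T = 342.4 K: K = (3.862, 0.838, 0.242), RR gives ψ = 0.144, H_out = 5.990 kJ/mol
  T = 347.9 K: K = (4.032, 0.883, 0.253), RR gives ψ = 0.173, H_out = 7.705 kJ/mol
  T = 350.7 K: K = (4.119, 0.907, 0.259), RR gives ψ = 0.187, H_out = 8.563 kJ/mol
  T = 349.3 K: K = (4.076, 0.895, 0.256), RR gives ψ = 0.180, H_out = 8.135 kJ/mol
Linear interpolation between T = 347.9 (H_out = 7.705) and T = 349.3 (H_out = 8.135) on hF = 7.912 gives T ≈ 348.6 K, at which ψ = 0.18.

T = 348.6 K, V/F = 0.18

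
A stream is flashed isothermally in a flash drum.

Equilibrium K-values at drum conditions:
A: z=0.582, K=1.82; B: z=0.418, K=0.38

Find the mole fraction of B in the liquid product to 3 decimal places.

Newton iteration, β⁰ = 0.56:
  β = 0.560: g = -0.0699, g' = -0.561 → β = 0.435
  β = 0.435: g = -0.0033, g' = -0.514 → β = 0.429
Converged at β = 0.429.
Compositions from xᵢ = zᵢ/(1+β(Kᵢ−1)), yᵢ = Kᵢxᵢ:
  A: x = 0.431, y = 0.784
  B: x = 0.569, y = 0.216

x_B = 0.569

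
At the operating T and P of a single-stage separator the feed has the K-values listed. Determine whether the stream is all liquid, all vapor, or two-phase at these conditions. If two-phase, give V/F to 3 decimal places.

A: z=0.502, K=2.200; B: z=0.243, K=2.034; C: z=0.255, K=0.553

all vapor

ΣzᵢKᵢ = 1.740; Σzᵢ/Kᵢ = 0.809.
Since Σzᵢ/Kᵢ < 1 the mixture is above its dew point — single vapor phase.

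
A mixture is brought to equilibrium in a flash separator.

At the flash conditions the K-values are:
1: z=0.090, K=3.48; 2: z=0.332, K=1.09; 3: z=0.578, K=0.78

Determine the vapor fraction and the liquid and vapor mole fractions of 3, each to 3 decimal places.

Let ψ = V/F and solve Σ zᵢ(Kᵢ−1)/(1+ψ(Kᵢ−1)) = 0.
Feasibility: ΣzᵢKᵢ = 1.126, Σzᵢ/Kᵢ = 1.071 — both > 1, two phases present.
Newton–Raphson from ψ = 0.5:
  ψ = 0.500: g = -0.0146, g' = -0.148 → ψ = 0.401
  ψ = 0.401: g = 0.0013, g' = -0.175 → ψ = 0.408
Converged at ψ = 0.408.
Compositions from xᵢ = zᵢ/(1+ψ(Kᵢ−1)), yᵢ = Kᵢxᵢ:
  1: x = 0.045, y = 0.156
  2: x = 0.320, y = 0.349
  3: x = 0.635, y = 0.495

ψ = 0.408, x_3 = 0.635, y_3 = 0.495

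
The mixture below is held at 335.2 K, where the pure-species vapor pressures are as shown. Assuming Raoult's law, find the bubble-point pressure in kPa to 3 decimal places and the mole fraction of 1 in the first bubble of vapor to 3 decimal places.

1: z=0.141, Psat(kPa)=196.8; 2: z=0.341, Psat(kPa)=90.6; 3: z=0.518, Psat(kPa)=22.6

At the bubble point ψ → 0, so ΣzᵢKᵢ = 1 with Kᵢ = Pᵢˢᵃᵗ/P ⇒ P = ΣzᵢPᵢˢᵃᵗ.
P = 0.141·196.8 + 0.341·90.6 + 0.518·22.6 = 70.350 kPa
yᵢ = zᵢPᵢˢᵃᵗ/P ⇒ y_1 = 0.141·196.8/70.350 = 0.394

Pbub = 70.350 kPa, y_1 = 0.394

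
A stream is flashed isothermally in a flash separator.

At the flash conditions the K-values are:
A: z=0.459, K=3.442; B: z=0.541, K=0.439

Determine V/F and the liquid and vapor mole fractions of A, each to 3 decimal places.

Rachford–Rice: g(V/F) = Σ zᵢ(Kᵢ−1)/(1+V/F(Kᵢ−1)) = 0.
Check two-phase: ΣzᵢKᵢ = 1.817 > 1 and Σzᵢ/Kᵢ = 1.366 > 1, so g(0) = 0.817 > 0 and g(1) = -0.366 < 0.
Binary case is linear: z₁(K₁−1)(1+V/F(K₂−1)) + z₂(K₂−1)(1+V/F(K₁−1)) = 0
⇒ V/F = [z₁(K₁−1)+z₂(K₂−1)] / [−(K₁−1)(K₂−1)] = 0.8174/1.3700 = 0.597
Compositions from xᵢ = zᵢ/(1+V/F(Kᵢ−1)), yᵢ = Kᵢxᵢ:
  A: x = 0.187, y = 0.643
  B: x = 0.813, y = 0.357

V/F = 0.597, x_A = 0.187, y_A = 0.643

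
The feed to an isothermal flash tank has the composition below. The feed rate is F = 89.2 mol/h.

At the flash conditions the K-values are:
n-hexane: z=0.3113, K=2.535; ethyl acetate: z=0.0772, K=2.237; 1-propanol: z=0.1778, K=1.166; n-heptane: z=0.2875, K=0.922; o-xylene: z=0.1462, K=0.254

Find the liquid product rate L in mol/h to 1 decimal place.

Rachford–Rice: g(β) = Σ zᵢ(Kᵢ−1)/(1+β(Kᵢ−1)) = 0.
Check two-phase: ΣzᵢKᵢ = 1.4714 > 1 and Σzᵢ/Kᵢ = 1.1972 > 1, so g(0) = 0.4714 > 0 and g(1) = -0.1972 < 0.
Iterate (Newton) starting at β = 0.5:
  β = 0.5000: g = 0.15932, g' = -0.4929 → β = 0.8232
  β = 0.8232: g = -0.02223, g' = -0.7244 → β = 0.7925
  β = 0.7925: g = -0.00083, g' = -0.6722 → β = 0.7913
Converged at β = 0.7913.
Then V = β·F = 0.7913·89.2 = 70.6 mol/h and L = F − V = 18.6 mol/h.

L = 18.6 mol/h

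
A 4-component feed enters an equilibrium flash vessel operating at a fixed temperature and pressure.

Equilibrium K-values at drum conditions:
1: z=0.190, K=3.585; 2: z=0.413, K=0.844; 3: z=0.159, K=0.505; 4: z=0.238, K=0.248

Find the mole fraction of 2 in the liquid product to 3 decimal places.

x_2 = 0.423

Material balance + equilibrium reduce to Σ zᵢ(Kᵢ−1)/(1+ψ(Kᵢ−1)) = 0.
Feasibility: ΣzᵢKᵢ = 1.169, Σzᵢ/Kᵢ = 1.817 — both > 1, two phases present.
Newton iteration, ψ⁰ = 0.64:
  ψ = 0.640: g = -0.3468, g' = -0.776 → ψ = 0.193
  ψ = 0.193: g = -0.0354, g' = -0.807 → ψ = 0.149
  ψ = 0.149: g = 0.0017, g' = -0.887 → ψ = 0.151
Converged at ψ = 0.151.
Compositions from xᵢ = zᵢ/(1+ψ(Kᵢ−1)), yᵢ = Kᵢxᵢ:
  1: x = 0.137, y = 0.490
  2: x = 0.423, y = 0.357
  3: x = 0.172, y = 0.087
  4: x = 0.269, y = 0.067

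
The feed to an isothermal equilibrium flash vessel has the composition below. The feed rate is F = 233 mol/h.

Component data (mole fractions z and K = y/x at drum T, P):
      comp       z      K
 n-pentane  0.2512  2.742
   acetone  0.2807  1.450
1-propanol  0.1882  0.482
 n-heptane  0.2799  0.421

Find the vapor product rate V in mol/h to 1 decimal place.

Let β = V/F and solve Σ zᵢ(Kᵢ−1)/(1+β(Kᵢ−1)) = 0.
Feasibility: ΣzᵢKᵢ = 1.3044, Σzᵢ/Kᵢ = 1.3405 — both > 1, two phases present.
Newton–Raphson from β = 0.5:
  β = 0.5000: g = -0.02266, g' = -0.5335 → β = 0.4575
  β = 0.4575: g = 0.00003, g' = -0.5355 → β = 0.4576
Converged at β = 0.4576.
Then V = β·F = 0.4576·233 = 106.6 mol/h and L = F − V = 126.4 mol/h.

V = 106.6 mol/h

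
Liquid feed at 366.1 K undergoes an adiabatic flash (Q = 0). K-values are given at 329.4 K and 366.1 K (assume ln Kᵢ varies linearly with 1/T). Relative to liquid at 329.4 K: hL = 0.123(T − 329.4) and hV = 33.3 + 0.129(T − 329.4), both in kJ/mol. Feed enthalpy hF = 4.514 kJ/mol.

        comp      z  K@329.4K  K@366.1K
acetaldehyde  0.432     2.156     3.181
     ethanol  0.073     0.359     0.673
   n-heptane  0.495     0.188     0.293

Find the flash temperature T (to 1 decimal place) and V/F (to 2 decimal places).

Adiabatic flash: solve Rachford–Rice at each trial T, then check hF = ψ·hV(T) + (1−ψ)·hL(T).
  T = 329.4 K: K = (2.156, 0.359, 0.188), RR gives ψ = 0.055, H_out = 1.843 kJ/mol
  T = 366.1 K: K = (3.181, 0.673, 0.293), RR gives ψ = 0.389, H_out = 17.543 kJ/mol
  T = 347.8 K: K = (2.647, 0.500, 0.238), RR gives ψ = 0.246, H_out = 10.492 kJ/mol
  T = 338.6 K: K = (2.396, 0.426, 0.212), RR gives ψ = 0.160, H_out = 6.482 kJ/mol
  T = 334.0 K: K = (2.274, 0.391, 0.200), RR gives ψ = 0.111, H_out = 4.263 kJ/mol
  T = 336.3 K: K = (2.335, 0.408, 0.206), RR gives ψ = 0.136, H_out = 5.394 kJ/mol
Linear interpolation between T = 334.0 (H_out = 4.263) and T = 336.3 (H_out = 5.394) on hF = 4.514 gives T ≈ 334.5 K, at which ψ = 0.12.

T = 334.5 K, V/F = 0.12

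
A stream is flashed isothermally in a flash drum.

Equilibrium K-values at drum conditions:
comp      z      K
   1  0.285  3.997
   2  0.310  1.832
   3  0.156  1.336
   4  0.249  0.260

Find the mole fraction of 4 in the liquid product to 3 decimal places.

Let ψ = V/F and solve Σ zᵢ(Kᵢ−1)/(1+ψ(Kᵢ−1)) = 0.
Check two-phase: ΣzᵢKᵢ = 1.980 > 1 and Σzᵢ/Kᵢ = 1.315 > 1, so g(0) = 0.980 > 0 and g(1) = -0.315 < 0.
Newton–Raphson from ψ = 0.5:
  ψ = 0.500: g = 0.2764, g' = -0.874 → ψ = 0.816
  ψ = 0.816: g = -0.0230, g' = -1.173 → ψ = 0.797
  ψ = 0.797: g = -0.0005, g' = -1.121 → ψ = 0.796
Converged at ψ = 0.796.
Compositions from xᵢ = zᵢ/(1+ψ(Kᵢ−1)), yᵢ = Kᵢxᵢ:
  1: x = 0.084, y = 0.336
  2: x = 0.186, y = 0.342
  3: x = 0.123, y = 0.164
  4: x = 0.606, y = 0.158

x_4 = 0.606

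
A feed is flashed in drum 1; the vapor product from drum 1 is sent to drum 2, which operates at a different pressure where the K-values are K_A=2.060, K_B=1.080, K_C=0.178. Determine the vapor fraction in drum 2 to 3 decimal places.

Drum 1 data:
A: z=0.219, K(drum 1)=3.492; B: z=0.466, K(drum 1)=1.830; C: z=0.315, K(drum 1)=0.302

Drum 1:
Iterate (Newton) starting at ψ₁ = 0.5:
  ψ₁ = 0.500: g = 0.1786, g' = -0.792 → ψ₁ = 0.725
  ψ₁ = 0.725: g = -0.0096, g' = -0.927 → ψ₁ = 0.715
Converged at ψ₁ = 0.715.
Drum-1 compositions:
  A: x = 0.079, y = 0.275
  B: x = 0.292, y = 0.535
  C: x = 0.629, y = 0.190
Drum-2 feed = drum-1 vapor: z₂ = (0.2749, 0.5352, 0.1899).
Drum 2:
Rachford–Rice: g(ψ₂) = Σ zᵢ(Kᵢ−1)/(1+ψ₂(Kᵢ−1)) = 0.
Feasibility: ΣzᵢKᵢ = 1.178, Σzᵢ/Kᵢ = 1.696 — both > 1, two phases present.
Newton iteration, ψ₂⁰ = 0.31:
  ψ₂ = 0.310: g = 0.0516, g' = -0.409 → ψ₂ = 0.436
  ψ₂ = 0.436: g = -0.0027, g' = -0.459 → ψ₂ = 0.430
Converged at ψ₂ = 0.430.
  A: x = 0.189, y = 0.389
  B: x = 0.517, y = 0.559
  C: x = 0.294, y = 0.052

V/F (drum 2) = 0.430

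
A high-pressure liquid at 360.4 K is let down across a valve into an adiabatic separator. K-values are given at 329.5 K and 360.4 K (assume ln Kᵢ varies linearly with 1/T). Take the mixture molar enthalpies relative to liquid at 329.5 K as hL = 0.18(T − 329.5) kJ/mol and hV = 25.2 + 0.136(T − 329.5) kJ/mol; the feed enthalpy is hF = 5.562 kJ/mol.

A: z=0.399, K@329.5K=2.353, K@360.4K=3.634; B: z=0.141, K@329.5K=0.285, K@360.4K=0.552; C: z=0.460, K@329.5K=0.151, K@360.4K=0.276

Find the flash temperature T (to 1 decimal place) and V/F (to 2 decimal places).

Adiabatic flash: solve Rachford–Rice at each trial T, then check hF = ψ·hV(T) + (1−ψ)·hL(T).
  T = 329.5 K: K = (2.353, 0.285, 0.151), RR gives ψ = 0.044, H_out = 1.103 kJ/mol
  T = 360.4 K: K = (3.634, 0.552, 0.276), RR gives ψ = 0.371, H_out = 14.415 kJ/mol
  T = 344.9 K: K = (2.951, 0.402, 0.207), RR gives ψ = 0.224, H_out = 8.276 kJ/mol
  T = 337.2 K: K = (2.642, 0.340, 0.177), RR gives ψ = 0.142, H_out = 4.917 kJ/mol
  T = 341.0 K: K = (2.792, 0.370, 0.191), RR gives ψ = 0.184, H_out = 6.617 kJ/mol
  T = 339.1 K: K = (2.716, 0.355, 0.184), RR gives ψ = 0.163, H_out = 5.779 kJ/mol
Linear interpolation between T = 337.2 (H_out = 4.917) and T = 339.1 (H_out = 5.779) on hF = 5.562 gives T ≈ 338.6 K, at which ψ = 0.16.

T = 338.6 K, V/F = 0.16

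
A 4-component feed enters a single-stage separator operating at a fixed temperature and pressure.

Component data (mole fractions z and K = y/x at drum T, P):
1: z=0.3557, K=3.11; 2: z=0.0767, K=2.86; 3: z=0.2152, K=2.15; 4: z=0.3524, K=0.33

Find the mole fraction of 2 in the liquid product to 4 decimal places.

x_2 = 0.0318

Iterate (Newton) starting at ψ = 0.33:
  ψ = 0.3300: g = 0.40712, g' = -1.0625 → ψ = 0.7132
  ψ = 0.7132: g = 0.04478, g' = -0.9675 → ψ = 0.7594
  ψ = 0.7594: g = -0.00106, g' = -1.0162 → ψ = 0.7584
Converged at ψ = 0.7584.
Compositions from xᵢ = zᵢ/(1+ψ(Kᵢ−1)), yᵢ = Kᵢxᵢ:
  1: x = 0.1368, y = 0.4254
  2: x = 0.0318, y = 0.0910
  3: x = 0.1149, y = 0.2471
  4: x = 0.7164, y = 0.2364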